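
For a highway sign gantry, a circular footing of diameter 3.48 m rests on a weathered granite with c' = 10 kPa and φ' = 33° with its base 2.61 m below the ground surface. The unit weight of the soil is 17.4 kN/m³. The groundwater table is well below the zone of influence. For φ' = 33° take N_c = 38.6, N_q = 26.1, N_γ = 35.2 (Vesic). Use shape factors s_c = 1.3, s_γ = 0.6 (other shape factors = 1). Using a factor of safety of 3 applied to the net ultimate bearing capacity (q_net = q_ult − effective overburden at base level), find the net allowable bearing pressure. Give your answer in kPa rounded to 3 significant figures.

Overburden at base level: q = 17.4 × 2.61 = 45.414 kPa.
Cohesion term c·N_c·s_c = 10 × 38.6 × 1.3 = 501.8 kPa; surcharge term q·N_q = 45.414 × 26.1 = 1185.3 kPa; self-weight term 0.5·γ·B·N_γ·s_γ = 0.5 × 17.4 × 3.48 × 35.2 × 0.6 = 639.43 kPa.
q_ult = 501.8 + 1185.3 + 639.43 = 2326.5 kPa.
Net ultimate: q_net = 2326.5 − 45.414 = 2281.1 kPa.
q_all(net) = 2281.1 / 3 = 760.37 kPa.

q_all(net) ≈ 760 kPa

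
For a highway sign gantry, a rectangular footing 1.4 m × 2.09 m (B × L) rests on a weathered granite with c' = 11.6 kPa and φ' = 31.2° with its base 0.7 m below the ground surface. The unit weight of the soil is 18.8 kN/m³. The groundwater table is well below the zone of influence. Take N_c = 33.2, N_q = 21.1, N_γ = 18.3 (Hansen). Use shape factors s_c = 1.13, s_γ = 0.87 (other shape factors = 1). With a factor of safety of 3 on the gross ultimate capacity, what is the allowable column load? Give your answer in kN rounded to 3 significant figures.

P_all ≈ 900 kN

Overburden at base level: q = 18.8 × 0.7 = 13.16 kPa.
Cohesion term c·N_c·s_c = 11.6 × 33.2 × 1.13 = 435.19 kPa; surcharge term q·N_q = 13.16 × 21.1 = 277.68 kPa; self-weight term 0.5·γ·B·N_γ·s_γ = 0.5 × 18.8 × 1.4 × 18.3 × 0.87 = 209.52 kPa.
q_ult = 435.19 + 277.68 + 209.52 = 922.38 kPa.
Gross allowable pressure q_all = 922.38 / 3 = 307.46 kPa.
Footing area = 2.926 m², so allowable column load = 307.46 × 2.926 = 899.63 kN.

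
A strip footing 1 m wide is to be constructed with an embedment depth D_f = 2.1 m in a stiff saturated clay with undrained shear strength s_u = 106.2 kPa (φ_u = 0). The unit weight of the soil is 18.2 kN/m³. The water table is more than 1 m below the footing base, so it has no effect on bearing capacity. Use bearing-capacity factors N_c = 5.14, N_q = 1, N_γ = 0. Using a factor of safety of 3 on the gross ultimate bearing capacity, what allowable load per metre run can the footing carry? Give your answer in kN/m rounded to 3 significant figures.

≈ 195 kN/m

q = γ·D_f = 18.2 × 2.1 = 38.22 kPa.
c·N_c = 106.2 × 5.14 = 545.87 kPa
q·N_q = 38.22 × 1 = 38.22 kPa
q_ult = 545.87 + 38.22 = 584.09 kPa.
Gross allowable pressure q_all = 584.09 / 3 = 194.7 kPa.
Allowable wall load = q_all × B = 194.7 × 1 = 194.7 kN per metre run.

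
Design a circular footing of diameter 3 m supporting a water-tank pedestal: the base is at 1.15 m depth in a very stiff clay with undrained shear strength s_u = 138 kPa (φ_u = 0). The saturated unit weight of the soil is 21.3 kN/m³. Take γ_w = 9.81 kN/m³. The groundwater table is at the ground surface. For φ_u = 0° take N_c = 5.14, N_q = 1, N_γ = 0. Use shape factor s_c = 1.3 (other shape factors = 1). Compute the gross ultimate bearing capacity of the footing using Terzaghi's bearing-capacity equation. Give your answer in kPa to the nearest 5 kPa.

With the water table at the surface the whole profile is submerged: γ' = 21.3 − 9.81 = 11.49 kN/m³, so q = γ'·D_f = 13.213 kPa.
q_ult = c·N_c·s_c + q·N_q
     = 138 × 5.14 × 1.3 + 13.213 × 1
     = 922.12 + 13.213 = 935.33 kPa.

q_ult ≈ 935 kPa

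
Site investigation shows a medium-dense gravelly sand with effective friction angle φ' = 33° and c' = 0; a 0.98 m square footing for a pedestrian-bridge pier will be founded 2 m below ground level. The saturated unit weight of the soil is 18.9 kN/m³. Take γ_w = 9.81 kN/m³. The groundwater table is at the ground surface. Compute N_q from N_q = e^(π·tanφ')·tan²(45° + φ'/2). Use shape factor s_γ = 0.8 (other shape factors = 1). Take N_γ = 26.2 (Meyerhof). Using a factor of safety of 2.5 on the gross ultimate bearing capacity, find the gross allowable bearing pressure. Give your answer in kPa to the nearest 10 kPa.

N_q = e^(π·tan33°)·tan²(61.5°) = 26.09.
γ' = 18.9 − 9.81 = 9.09 kN/m³ (submerged throughout). q = 9.09 × 2 = 18.18 kPa; the same γ' applies in the ½γBN_γ term.
q·N_q = 18.18 × 26.092 = 474.35 kPa
0.5·γ·B·N_γ·s_γ = 0.5 × 9.09 × 0.98 × 26.2 × 0.8 = 93.358 kPa
q_ult = 474.35 + 93.358 = 567.71 kPa.
q_all = 567.71 / 2.5 = 227.08 kPa.

q_all ≈ 230 kPa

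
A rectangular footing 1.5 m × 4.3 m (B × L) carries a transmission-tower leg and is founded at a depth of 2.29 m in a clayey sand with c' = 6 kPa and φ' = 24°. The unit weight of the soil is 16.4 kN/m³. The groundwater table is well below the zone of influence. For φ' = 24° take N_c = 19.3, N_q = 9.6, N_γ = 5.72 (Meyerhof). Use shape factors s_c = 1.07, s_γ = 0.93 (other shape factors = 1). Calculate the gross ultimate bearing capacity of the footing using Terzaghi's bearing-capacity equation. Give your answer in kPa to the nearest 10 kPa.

q_ult ≈ 550 kPa

q = γ·D_f = 16.4 × 2.29 = 37.556 kPa.
c·N_c·s_c = 6 × 19.3 × 1.07 = 123.91 kPa
q·N_q = 37.556 × 9.6 = 360.54 kPa
0.5·γ·B·N_γ·s_γ = 0.5 × 16.4 × 1.5 × 5.72 × 0.93 = 65.431 kPa
q_ult = 123.91 + 360.54 + 65.431 = 549.87 kPa.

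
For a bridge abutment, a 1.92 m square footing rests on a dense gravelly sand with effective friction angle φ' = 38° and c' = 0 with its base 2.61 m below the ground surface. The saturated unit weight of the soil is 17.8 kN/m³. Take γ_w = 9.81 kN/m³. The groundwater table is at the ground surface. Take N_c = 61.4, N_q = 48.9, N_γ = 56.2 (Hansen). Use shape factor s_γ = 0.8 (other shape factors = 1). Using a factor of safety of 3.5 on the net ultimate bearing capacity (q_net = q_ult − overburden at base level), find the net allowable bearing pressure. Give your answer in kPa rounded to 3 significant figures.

With the water table at the surface the whole profile is submerged: γ' = 17.8 − 9.81 = 7.99 kN/m³, so q = γ'·D_f = 20.854 kPa; the same γ' applies in the ½γBN_γ term.
q_ult = q·N_q + 0.5·γ·B·N_γ·s_γ
     = 20.854 × 48.9 + 0.5 × 7.99 × 1.92 × 56.2 × 0.8
     = 1019.8 + 344.86 = 1364.6 kPa.
q_net = 1364.6 − 20.854 = 1343.8 kPa.
q_all(net) = 1343.8 / 3.5 = 383.93 kPa.

q_all(net) ≈ 384 kPa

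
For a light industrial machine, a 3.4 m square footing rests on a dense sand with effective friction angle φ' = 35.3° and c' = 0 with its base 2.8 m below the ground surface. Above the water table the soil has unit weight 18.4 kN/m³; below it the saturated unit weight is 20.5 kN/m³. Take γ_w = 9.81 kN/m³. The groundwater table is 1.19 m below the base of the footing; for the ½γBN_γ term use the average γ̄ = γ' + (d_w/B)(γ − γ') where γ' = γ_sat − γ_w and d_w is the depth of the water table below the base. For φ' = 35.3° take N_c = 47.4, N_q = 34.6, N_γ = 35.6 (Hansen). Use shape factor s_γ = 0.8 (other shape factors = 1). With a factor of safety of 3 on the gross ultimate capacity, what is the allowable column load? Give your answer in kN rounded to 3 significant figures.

P_all ≈ 9370 kN

q = γ·D_f = 18.4 × 2.8 = 51.52 kPa.
γ' = 10.69 kN/m³; averaging over the depth B below the base, γ̄ = γ' + (d_w/B)(γ − γ') = 13.388 kN/m³.
q·N_q = 51.52 × 34.6 = 1782.6 kPa
0.5·γ·B·N_γ·s_γ = 0.5 × 13.388 × 3.4 × 35.6 × 0.8 = 648.22 kPa
q_ult = 1782.6 + 648.22 = 2430.8 kPa.
Gross allowable pressure q_all = 2430.8 / 3 = 810.27 kPa.
Footing area = 11.56 m², so allowable column load = 810.27 × 11.56 = 9366.7 kN.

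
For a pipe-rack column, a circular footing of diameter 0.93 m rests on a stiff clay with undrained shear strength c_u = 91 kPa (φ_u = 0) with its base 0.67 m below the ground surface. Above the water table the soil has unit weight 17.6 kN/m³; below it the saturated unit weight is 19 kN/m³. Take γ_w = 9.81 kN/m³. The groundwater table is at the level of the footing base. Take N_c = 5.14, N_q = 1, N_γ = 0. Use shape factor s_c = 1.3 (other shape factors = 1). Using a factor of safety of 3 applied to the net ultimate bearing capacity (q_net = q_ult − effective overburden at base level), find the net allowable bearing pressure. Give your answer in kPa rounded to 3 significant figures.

Overburden at base level: q = 17.6 × 0.67 = 11.792 kPa.
Cohesion term c·N_c·s_c = 91 × 5.14 × 1.3 = 608.06 kPa; surcharge term q·N_q = 11.792 × 1 = 11.792 kPa.
q_ult = 608.06 + 11.792 = 619.85 kPa.
Net ultimate: q_net = 619.85 − 11.792 = 608.06 kPa.
q_all(net) = 608.06 / 3 = 202.69 kPa.

q_all(net) ≈ 203 kPa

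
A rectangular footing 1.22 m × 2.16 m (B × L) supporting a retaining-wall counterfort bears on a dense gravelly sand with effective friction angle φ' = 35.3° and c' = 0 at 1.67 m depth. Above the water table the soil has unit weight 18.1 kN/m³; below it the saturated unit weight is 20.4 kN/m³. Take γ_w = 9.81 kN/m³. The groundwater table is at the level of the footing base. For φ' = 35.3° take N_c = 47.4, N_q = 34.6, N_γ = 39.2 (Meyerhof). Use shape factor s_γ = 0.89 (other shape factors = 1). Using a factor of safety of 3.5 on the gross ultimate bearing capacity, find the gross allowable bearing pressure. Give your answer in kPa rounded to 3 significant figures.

q = γ·D_f = 18.1 × 1.67 = 30.227 kPa.
For the ½γBN_γ term take γ' = 20.4 − 9.81 = 10.59 kN/m³ (soil below base is submerged).
q·N_q = 30.227 × 34.6 = 1045.9 kPa
0.5·γ·B·N_γ·s_γ = 0.5 × 10.59 × 1.22 × 39.2 × 0.89 = 225.37 kPa
q_ult = 1045.9 + 225.37 = 1271.2 kPa.
q_all = 1271.2 / 3.5 = 363.21 kPa.

q_all ≈ 363 kPa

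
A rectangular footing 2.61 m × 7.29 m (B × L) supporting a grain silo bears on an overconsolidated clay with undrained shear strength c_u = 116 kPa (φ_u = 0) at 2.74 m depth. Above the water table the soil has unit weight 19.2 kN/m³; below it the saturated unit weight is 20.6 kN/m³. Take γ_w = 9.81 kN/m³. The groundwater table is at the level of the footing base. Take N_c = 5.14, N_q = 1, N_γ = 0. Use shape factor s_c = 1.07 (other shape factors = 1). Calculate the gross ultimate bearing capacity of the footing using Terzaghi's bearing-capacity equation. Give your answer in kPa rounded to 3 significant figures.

Effective surcharge at the founding depth q = γ·D_f = 19.2 × 2.74 = 52.608 kPa.
q_ult = c·N_c·s_c + q·N_q
     = 116 × 5.14 × 1.07 + 52.608 × 1
     = 637.98 + 52.608 = 690.58 kPa.

q_ult ≈ 691 kPa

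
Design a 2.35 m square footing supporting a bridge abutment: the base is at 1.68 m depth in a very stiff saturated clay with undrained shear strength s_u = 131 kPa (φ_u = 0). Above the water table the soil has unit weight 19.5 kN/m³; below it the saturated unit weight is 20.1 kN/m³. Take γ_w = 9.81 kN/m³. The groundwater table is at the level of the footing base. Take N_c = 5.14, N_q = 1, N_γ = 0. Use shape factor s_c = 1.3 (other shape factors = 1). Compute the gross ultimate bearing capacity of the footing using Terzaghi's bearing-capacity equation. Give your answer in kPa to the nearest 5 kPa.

q_ult ≈ 910 kPa

Overburden at base level: q = 19.5 × 1.68 = 32.76 kPa.
Cohesion term c·N_c·s_c = 131 × 5.14 × 1.3 = 875.34 kPa; surcharge term q·N_q = 32.76 × 1 = 32.76 kPa.
q_ult = 875.34 + 32.76 = 908.1 kPa.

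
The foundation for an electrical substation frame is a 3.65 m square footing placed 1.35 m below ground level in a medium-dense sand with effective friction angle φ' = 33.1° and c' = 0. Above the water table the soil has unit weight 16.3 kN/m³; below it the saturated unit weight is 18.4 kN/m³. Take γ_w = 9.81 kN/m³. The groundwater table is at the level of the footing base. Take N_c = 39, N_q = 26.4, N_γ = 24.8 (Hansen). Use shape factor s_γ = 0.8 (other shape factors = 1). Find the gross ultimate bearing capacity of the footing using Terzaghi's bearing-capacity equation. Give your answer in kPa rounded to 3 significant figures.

Effective surcharge at the founding depth q = γ·D_f = 16.3 × 1.35 = 22.005 kPa.
The water table coincides with the base, so in the self-weight term γ → γ' = 8.59 kN/m³.
q_ult = q·N_q + 0.5·γ·B·N_γ·s_γ
     = 22.005 × 26.4 + 0.5 × 8.59 × 3.65 × 24.8 × 0.8
     = 580.93 + 311.03 = 891.96 kPa.

q_ult ≈ 892 kPa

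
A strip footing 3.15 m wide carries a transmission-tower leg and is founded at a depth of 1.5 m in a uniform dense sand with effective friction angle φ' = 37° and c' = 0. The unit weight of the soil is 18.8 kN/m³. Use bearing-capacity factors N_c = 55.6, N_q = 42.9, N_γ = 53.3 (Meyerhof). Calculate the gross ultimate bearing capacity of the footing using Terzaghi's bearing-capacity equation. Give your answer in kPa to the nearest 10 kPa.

q_ult ≈ 2790 kPa

Effective surcharge at the founding depth q = γ·D_f = 18.8 × 1.5 = 28.2 kPa.
q_ult = q·N_q + 0.5·γ·B·N_γ
     = 28.2 × 42.9 + 0.5 × 18.8 × 3.15 × 53.3
     = 1209.8 + 1578.2 = 2788 kPa.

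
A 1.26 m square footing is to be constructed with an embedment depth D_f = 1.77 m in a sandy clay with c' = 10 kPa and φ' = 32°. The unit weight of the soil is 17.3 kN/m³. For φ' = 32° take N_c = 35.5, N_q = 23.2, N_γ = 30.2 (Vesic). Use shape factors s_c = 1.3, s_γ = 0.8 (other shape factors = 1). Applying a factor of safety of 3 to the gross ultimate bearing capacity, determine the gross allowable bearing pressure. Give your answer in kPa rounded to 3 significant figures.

q_all ≈ 478 kPa

Overburden at base level: q = 17.3 × 1.77 = 30.621 kPa.
Cohesion term c·N_c·s_c = 10 × 35.5 × 1.3 = 461.5 kPa; surcharge term q·N_q = 30.621 × 23.2 = 710.41 kPa; self-weight term 0.5·γ·B·N_γ·s_γ = 0.5 × 17.3 × 1.26 × 30.2 × 0.8 = 263.32 kPa.
q_ult = 461.5 + 710.41 + 263.32 = 1435.2 kPa.
q_all = q_ult / FS = 1435.2 / 3 = 478.41 kPa.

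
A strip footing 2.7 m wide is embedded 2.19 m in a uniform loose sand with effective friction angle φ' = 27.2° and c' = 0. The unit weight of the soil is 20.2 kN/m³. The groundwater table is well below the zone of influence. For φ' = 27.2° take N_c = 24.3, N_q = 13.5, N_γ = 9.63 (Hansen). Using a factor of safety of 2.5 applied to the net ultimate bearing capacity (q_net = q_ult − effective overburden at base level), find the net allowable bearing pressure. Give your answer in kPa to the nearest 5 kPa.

Overburden at base level: q = 20.2 × 2.19 = 44.238 kPa.
Surcharge term q·N_q = 44.238 × 13.5 = 597.21 kPa; self-weight term 0.5·γ·B·N_γ = 0.5 × 20.2 × 2.7 × 9.63 = 262.61 kPa.
q_ult = 597.21 + 262.61 = 859.82 kPa.
Net ultimate: q_net = 859.82 − 44.238 = 815.59 kPa.
q_all(net) = 815.59 / 2.5 = 326.23 kPa.

q_all(net) ≈ 325 kPa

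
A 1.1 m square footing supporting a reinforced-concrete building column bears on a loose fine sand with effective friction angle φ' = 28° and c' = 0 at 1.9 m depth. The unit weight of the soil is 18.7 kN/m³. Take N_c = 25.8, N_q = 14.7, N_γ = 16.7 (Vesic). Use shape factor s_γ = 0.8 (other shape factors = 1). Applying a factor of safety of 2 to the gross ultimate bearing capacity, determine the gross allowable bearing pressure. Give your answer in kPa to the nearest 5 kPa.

q_all ≈ 330 kPa

Overburden at base level: q = 18.7 × 1.9 = 35.53 kPa.
Surcharge term q·N_q = 35.53 × 14.7 = 522.29 kPa; self-weight term 0.5·γ·B·N_γ·s_γ = 0.5 × 18.7 × 1.1 × 16.7 × 0.8 = 137.41 kPa.
q_ult = 522.29 + 137.41 = 659.7 kPa.
q_all = q_ult / FS = 659.7 / 2 = 329.85 kPa.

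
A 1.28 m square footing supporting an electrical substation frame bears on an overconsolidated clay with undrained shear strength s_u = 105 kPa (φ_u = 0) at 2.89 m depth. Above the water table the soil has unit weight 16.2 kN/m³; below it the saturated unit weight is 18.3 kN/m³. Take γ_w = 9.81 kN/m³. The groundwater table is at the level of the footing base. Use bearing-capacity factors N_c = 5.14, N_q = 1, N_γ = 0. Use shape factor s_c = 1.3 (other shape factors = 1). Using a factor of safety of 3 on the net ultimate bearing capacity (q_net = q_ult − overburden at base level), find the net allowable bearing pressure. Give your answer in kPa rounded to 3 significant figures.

q_all(net) ≈ 234 kPa

Effective surcharge at the founding depth q = γ·D_f = 16.2 × 2.89 = 46.818 kPa.
q_ult = c·N_c·s_c + q·N_q
     = 105 × 5.14 × 1.3 + 46.818 × 1
     = 701.61 + 46.818 = 748.43 kPa.
q_net = 748.43 − 46.818 = 701.61 kPa.
q_all(net) = 701.61 / 3 = 233.87 kPa.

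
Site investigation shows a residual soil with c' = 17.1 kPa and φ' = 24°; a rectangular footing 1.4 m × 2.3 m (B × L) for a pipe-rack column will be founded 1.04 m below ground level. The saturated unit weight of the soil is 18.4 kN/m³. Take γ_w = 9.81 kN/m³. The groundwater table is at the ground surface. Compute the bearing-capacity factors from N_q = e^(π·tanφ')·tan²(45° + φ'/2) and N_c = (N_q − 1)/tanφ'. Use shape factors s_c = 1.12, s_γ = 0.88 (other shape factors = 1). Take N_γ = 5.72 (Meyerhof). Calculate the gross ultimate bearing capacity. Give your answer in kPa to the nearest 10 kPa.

q_ult ≈ 490 kPa

tan24° = 0.4452, so N_q = e^(π×0.4452)·tan²(57°) = 4.05 × 2.371 = 9.6.
N_c = (9.6 − 1)/tan24° = 19.32.
γ' = 18.4 − 9.81 = 8.59 kN/m³ (submerged throughout). q = 8.59 × 1.04 = 8.9336 kPa; the same γ' applies in the ½γBN_γ term.
c·N_c·s_c = 17.1 × 19.324 × 1.12 = 370.08 kPa
q·N_q = 8.9336 × 9.6034 = 85.793 kPa
0.5·γ·B·N_γ·s_γ = 0.5 × 8.59 × 1.4 × 5.72 × 0.88 = 30.267 kPa
q_ult = 370.08 + 85.793 + 30.267 = 486.14 kPa.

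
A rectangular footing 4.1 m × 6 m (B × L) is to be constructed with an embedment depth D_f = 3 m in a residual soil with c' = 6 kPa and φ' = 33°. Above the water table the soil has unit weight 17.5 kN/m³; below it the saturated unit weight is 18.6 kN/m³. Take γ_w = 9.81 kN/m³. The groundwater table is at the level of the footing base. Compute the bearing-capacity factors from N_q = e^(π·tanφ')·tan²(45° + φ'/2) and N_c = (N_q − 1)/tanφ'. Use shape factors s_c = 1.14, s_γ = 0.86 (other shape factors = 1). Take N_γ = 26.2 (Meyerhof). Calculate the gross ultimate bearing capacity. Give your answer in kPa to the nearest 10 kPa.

tan33° = 0.6494, so N_q = e^(π×0.6494)·tan²(61.5°) = 7.692 × 3.392 = 26.09.
N_c = (26.09 − 1)/tan33° = 38.64.
Effective surcharge at the founding depth q = γ·D_f = 17.5 × 3 = 52.5 kPa.
The water table coincides with the base, so in the self-weight term γ → γ' = 8.79 kN/m³.
q_ult = c·N_c·s_c + q·N_q + 0.5·γ·B·N_γ·s_γ
     = 6 × 38.638 × 1.14 + 52.5 × 26.092 + 0.5 × 8.79 × 4.1 × 26.2 × 0.86
     = 264.29 + 1369.8 + 406.02 = 2040.1 kPa.

q_ult ≈ 2040 kPa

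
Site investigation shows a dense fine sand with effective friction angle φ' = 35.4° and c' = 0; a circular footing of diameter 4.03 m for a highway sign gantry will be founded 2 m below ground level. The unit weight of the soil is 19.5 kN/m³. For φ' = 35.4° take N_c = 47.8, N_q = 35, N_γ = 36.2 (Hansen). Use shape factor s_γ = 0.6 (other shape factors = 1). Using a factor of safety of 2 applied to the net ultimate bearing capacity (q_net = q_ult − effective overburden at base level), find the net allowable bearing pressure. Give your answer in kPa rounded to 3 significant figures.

Effective surcharge at the founding depth q = γ·D_f = 19.5 × 2 = 39 kPa.
q_ult = q·N_q + 0.5·γ·B·N_γ·s_γ
     = 39 × 35 + 0.5 × 19.5 × 4.03 × 36.2 × 0.6
     = 1365 + 853.43 = 2218.4 kPa.
Net ultimate: q_net = 2218.4 − 39 = 2179.4 kPa.
q_all(net) = 2179.4 / 2 = 1089.7 kPa.

q_all(net) ≈ 1090 kPa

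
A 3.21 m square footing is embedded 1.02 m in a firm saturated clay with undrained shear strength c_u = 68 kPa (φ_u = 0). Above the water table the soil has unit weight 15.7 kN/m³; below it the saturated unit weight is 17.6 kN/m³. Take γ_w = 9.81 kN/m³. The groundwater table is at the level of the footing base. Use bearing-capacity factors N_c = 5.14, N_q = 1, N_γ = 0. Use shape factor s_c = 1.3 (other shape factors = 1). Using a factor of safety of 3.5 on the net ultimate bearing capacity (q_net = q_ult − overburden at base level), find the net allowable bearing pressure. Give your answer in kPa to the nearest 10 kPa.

Overburden at base level: q = 15.7 × 1.02 = 16.014 kPa.
Cohesion term c·N_c·s_c = 68 × 5.14 × 1.3 = 454.38 kPa; surcharge term q·N_q = 16.014 × 1 = 16.014 kPa.
q_ult = 454.38 + 16.014 = 470.39 kPa.
q_net = 470.39 − 16.014 = 454.38 kPa.
q_all(net) = 454.38 / 3.5 = 129.82 kPa.

q_all(net) ≈ 130 kPa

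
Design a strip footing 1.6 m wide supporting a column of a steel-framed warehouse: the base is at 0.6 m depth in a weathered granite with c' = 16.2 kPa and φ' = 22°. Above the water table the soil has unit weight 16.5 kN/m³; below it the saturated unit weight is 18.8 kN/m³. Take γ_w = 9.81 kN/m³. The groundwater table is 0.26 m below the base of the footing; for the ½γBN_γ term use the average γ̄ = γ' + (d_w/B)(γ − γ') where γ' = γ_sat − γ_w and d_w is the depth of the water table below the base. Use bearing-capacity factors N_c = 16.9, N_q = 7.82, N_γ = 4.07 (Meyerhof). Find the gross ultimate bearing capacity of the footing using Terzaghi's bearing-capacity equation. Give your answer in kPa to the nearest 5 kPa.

q_ult ≈ 385 kPa

Overburden at base level: q = 16.5 × 0.6 = 9.9 kPa.
The water table is 0.26 m below the base (< B = 1.6 m), so the ½γBN_γ term uses γ̄ = γ' + (d_w/B)(γ − γ') = 8.99 + (0.26/1.6)(16.5 − 8.99) = 10.21 kN/m³.
Cohesion term c·N_c = 16.2 × 16.9 = 273.78 kPa; surcharge term q·N_q = 9.9 × 7.82 = 77.418 kPa; self-weight term 0.5·γ·B·N_γ = 0.5 × 10.21 × 1.6 × 4.07 = 33.245 kPa.
q_ult = 273.78 + 77.418 + 33.245 = 384.44 kPa.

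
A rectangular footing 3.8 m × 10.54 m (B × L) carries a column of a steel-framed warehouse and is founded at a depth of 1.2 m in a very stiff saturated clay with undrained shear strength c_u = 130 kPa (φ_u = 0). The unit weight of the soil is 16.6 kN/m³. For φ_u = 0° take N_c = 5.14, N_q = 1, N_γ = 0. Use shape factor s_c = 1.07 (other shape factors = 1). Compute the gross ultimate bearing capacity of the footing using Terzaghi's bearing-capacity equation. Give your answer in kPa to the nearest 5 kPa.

Overburden at base level: q = 16.6 × 1.2 = 19.92 kPa.
Cohesion term c·N_c·s_c = 130 × 5.14 × 1.07 = 714.97 kPa; surcharge term q·N_q = 19.92 × 1 = 19.92 kPa.
q_ult = 714.97 + 19.92 = 734.89 kPa.

q_ult ≈ 735 kPa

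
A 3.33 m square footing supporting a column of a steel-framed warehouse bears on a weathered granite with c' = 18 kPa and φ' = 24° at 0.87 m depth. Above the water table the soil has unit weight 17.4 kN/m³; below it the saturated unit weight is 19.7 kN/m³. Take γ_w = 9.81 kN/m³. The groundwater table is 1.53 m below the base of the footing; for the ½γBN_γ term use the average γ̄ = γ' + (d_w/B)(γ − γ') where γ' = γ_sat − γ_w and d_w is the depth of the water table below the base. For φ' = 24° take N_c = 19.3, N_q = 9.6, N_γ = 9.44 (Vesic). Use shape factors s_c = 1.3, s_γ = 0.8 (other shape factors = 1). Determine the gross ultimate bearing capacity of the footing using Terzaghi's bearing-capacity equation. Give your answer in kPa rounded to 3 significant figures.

Effective surcharge at the founding depth q = γ·D_f = 17.4 × 0.87 = 15.138 kPa.
With d_w = 1.53 m < B, γ̄ = 9.89 + (1.53/3.33) × (17.4 − 9.89) = 13.341 kN/m³.
q_ult = c·N_c·s_c + q·N_q + 0.5·γ·B·N_γ·s_γ
     = 18 × 19.3 × 1.3 + 15.138 × 9.6 + 0.5 × 13.341 × 3.33 × 9.44 × 0.8
     = 451.62 + 145.32 + 167.75 = 764.69 kPa.

q_ult ≈ 765 kPa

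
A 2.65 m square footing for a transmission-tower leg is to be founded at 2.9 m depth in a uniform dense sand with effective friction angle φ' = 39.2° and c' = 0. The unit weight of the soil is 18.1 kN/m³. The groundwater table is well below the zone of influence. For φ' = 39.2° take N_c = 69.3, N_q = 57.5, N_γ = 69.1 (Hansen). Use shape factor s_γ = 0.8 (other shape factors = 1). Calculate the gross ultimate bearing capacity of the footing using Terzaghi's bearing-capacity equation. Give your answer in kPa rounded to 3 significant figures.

q_ult ≈ 4340 kPa

Effective surcharge at the founding depth q = γ·D_f = 18.1 × 2.9 = 52.49 kPa.
q_ult = q·N_q + 0.5·γ·B·N_γ·s_γ
     = 52.49 × 57.5 + 0.5 × 18.1 × 2.65 × 69.1 × 0.8
     = 3018.2 + 1325.8 = 4343.9 kPa.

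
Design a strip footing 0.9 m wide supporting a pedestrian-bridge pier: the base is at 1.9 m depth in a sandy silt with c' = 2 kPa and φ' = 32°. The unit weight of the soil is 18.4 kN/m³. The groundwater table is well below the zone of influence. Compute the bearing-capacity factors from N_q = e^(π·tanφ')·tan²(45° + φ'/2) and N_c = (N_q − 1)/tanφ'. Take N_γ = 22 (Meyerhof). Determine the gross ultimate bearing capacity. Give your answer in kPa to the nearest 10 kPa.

tan32° = 0.6249, so N_q = e^(π×0.6249)·tan²(61°) = 7.121 × 3.255 = 23.18.
N_c = (23.18 − 1)/tan32° = 35.49.
Effective surcharge at the founding depth q = γ·D_f = 18.4 × 1.9 = 34.96 kPa.
q_ult = c·N_c + q·N_q + 0.5·γ·B·N_γ
     = 2 × 35.49 + 34.96 × 23.177 + 0.5 × 18.4 × 0.9 × 22
     = 70.981 + 810.26 + 182.16 = 1063.4 kPa.

q_ult ≈ 1060 kPa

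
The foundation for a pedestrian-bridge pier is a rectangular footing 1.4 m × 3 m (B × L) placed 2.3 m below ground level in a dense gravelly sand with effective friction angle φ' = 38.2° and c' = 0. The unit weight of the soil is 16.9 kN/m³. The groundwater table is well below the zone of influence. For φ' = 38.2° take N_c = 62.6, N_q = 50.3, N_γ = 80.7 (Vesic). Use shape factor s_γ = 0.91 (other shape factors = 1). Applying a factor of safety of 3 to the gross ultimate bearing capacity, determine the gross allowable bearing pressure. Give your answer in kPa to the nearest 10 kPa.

q = γ·D_f = 16.9 × 2.3 = 38.87 kPa.
q·N_q = 38.87 × 50.3 = 1955.2 kPa
0.5·γ·B·N_γ·s_γ = 0.5 × 16.9 × 1.4 × 80.7 × 0.91 = 868.76 kPa
q_ult = 1955.2 + 868.76 = 2823.9 kPa.
q_all = q_ult / FS = 2823.9 / 3 = 941.31 kPa.

q_all ≈ 940 kPa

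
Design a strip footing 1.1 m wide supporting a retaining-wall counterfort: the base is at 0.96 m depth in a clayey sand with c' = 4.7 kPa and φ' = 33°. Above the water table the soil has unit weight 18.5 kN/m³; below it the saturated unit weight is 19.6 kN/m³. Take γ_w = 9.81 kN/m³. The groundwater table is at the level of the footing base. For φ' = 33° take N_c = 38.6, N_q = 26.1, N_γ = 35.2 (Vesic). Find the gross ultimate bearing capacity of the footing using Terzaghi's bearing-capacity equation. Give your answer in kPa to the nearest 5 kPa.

q_ult ≈ 835 kPa

Effective surcharge at the founding depth q = γ·D_f = 18.5 × 0.96 = 17.76 kPa.
The water table coincides with the base, so in the self-weight term γ → γ' = 9.79 kN/m³.
q_ult = c·N_c + q·N_q + 0.5·γ·B·N_γ
     = 4.7 × 38.6 + 17.76 × 26.1 + 0.5 × 9.79 × 1.1 × 35.2
     = 181.42 + 463.54 + 189.53 = 834.49 kPa.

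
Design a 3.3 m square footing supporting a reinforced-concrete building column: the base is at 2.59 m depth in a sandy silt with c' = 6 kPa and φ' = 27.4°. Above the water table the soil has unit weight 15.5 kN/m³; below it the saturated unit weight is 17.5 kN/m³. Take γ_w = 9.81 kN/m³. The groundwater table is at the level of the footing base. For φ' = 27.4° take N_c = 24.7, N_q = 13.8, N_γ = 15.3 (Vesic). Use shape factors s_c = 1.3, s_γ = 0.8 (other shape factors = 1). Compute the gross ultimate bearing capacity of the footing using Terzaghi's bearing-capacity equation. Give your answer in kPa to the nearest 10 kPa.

q = γ·D_f = 15.5 × 2.59 = 40.145 kPa.
For the ½γBN_γ term take γ' = 17.5 − 9.81 = 7.69 kN/m³ (soil below base is submerged).
c·N_c·s_c = 6 × 24.7 × 1.3 = 192.66 kPa
q·N_q = 40.145 × 13.8 = 554 kPa
0.5·γ·B·N_γ·s_γ = 0.5 × 7.69 × 3.3 × 15.3 × 0.8 = 155.31 kPa
q_ult = 192.66 + 554 + 155.31 = 901.97 kPa.

q_ult ≈ 900 kPa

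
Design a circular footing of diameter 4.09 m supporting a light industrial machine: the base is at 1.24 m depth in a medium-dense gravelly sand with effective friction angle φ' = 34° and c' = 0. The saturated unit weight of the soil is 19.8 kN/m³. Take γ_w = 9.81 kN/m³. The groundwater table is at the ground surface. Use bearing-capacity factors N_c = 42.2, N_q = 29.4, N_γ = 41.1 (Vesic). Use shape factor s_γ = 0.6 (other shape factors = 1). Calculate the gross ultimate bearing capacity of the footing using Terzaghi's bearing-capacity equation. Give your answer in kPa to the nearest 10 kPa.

q_ult ≈ 870 kPa

Water table at ground surface, so effective unit weight γ' = 19.8 − 9.81 = 9.99 kN/m³ is used throughout; overburden q = 9.99 × 1.24 = 12.388 kPa; the same γ' applies in the ½γBN_γ term.
Surcharge term q·N_q = 12.388 × 29.4 = 364.2 kPa; self-weight term 0.5·γ·B·N_γ·s_γ = 0.5 × 9.99 × 4.09 × 41.1 × 0.6 = 503.79 kPa.
q_ult = 364.2 + 503.79 = 867.99 kPa.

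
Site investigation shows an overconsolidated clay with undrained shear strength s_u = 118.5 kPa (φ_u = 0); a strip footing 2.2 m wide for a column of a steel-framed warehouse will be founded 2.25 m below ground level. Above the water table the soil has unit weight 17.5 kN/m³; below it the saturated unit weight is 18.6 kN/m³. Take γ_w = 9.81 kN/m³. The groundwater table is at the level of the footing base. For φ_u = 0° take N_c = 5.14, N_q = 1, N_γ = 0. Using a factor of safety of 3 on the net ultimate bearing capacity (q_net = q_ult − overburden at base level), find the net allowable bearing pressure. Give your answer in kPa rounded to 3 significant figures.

Overburden at base level: q = 17.5 × 2.25 = 39.375 kPa.
Cohesion term c·N_c = 118.5 × 5.14 = 609.09 kPa; surcharge term q·N_q = 39.375 × 1 = 39.375 kPa.
q_ult = 609.09 + 39.375 = 648.46 kPa.
q_net = 648.46 − 39.375 = 609.09 kPa.
q_all(net) = 609.09 / 3 = 203.03 kPa.

q_all(net) ≈ 203 kPa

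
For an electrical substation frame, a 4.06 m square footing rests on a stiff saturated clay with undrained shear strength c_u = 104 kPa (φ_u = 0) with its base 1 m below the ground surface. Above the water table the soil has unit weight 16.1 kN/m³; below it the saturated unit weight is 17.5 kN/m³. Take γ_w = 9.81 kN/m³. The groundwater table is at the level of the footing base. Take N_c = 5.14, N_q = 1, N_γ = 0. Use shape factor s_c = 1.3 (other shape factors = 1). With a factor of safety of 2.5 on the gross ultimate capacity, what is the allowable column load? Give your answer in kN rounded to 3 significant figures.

q = γ·D_f = 16.1 × 1 = 16.1 kPa.
c·N_c·s_c = 104 × 5.14 × 1.3 = 694.93 kPa
q·N_q = 16.1 × 1 = 16.1 kPa
q_ult = 694.93 + 16.1 = 711.03 kPa.
Gross allowable pressure q_all = 711.03 / 2.5 = 284.41 kPa.
Footing area = 16.4836 m², so allowable column load = 284.41 × 16.4836 = 4688.1 kN.

P_all ≈ 4690 kN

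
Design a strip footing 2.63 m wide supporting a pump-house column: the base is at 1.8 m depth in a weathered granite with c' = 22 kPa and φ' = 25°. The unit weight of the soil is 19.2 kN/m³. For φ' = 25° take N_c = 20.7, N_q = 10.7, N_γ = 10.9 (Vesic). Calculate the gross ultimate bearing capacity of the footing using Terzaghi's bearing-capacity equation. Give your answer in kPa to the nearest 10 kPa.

Effective surcharge at the founding depth q = γ·D_f = 19.2 × 1.8 = 34.56 kPa.
q_ult = c·N_c + q·N_q + 0.5·γ·B·N_γ
     = 22 × 20.7 + 34.56 × 10.7 + 0.5 × 19.2 × 2.63 × 10.9
     = 455.4 + 369.79 + 275.2 = 1100.4 kPa.

q_ult ≈ 1100 kPa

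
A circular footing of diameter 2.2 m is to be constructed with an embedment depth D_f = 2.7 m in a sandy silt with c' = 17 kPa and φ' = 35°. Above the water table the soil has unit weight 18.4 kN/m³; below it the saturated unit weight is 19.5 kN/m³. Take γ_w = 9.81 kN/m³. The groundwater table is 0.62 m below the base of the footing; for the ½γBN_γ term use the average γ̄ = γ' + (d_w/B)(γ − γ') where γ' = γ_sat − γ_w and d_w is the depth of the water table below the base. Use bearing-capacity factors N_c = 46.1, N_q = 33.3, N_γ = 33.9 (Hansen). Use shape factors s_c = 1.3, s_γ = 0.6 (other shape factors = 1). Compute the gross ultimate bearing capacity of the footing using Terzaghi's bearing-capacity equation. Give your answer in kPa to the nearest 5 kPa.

q_ult ≈ 2945 kPa

q = γ·D_f = 18.4 × 2.7 = 49.68 kPa.
γ' = 9.69 kN/m³; averaging over the depth B below the base, γ̄ = γ' + (d_w/B)(γ − γ') = 12.145 kN/m³.
c·N_c·s_c = 17 × 46.1 × 1.3 = 1018.8 kPa
q·N_q = 49.68 × 33.3 = 1654.3 kPa
0.5·γ·B·N_γ·s_γ = 0.5 × 12.145 × 2.2 × 33.9 × 0.6 = 271.72 kPa
q_ult = 1018.8 + 1654.3 + 271.72 = 2944.9 kPa.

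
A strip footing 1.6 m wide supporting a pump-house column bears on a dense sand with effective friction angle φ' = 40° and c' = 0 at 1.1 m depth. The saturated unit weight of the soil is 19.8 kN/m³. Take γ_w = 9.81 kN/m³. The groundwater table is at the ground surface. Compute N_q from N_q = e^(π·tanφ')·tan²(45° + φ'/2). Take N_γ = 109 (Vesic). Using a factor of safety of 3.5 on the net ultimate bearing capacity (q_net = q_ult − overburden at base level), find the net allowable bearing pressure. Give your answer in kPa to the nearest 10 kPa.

N_q = e^(π·tan40°)·tan²(65°) = 64.2.
γ' = 19.8 − 9.81 = 9.99 kN/m³ (submerged throughout). q = 9.99 × 1.1 = 10.989 kPa; the same γ' applies in the ½γBN_γ term.
q·N_q = 10.989 × 64.195 = 705.44 kPa
0.5·γ·B·N_γ = 0.5 × 9.99 × 1.6 × 109 = 871.13 kPa
q_ult = 705.44 + 871.13 = 1576.6 kPa.
q_net = 1576.6 − 10.989 = 1565.6 kPa.
q_all(net) = 1565.6 / 3.5 = 447.31 kPa.

q_all(net) ≈ 450 kPa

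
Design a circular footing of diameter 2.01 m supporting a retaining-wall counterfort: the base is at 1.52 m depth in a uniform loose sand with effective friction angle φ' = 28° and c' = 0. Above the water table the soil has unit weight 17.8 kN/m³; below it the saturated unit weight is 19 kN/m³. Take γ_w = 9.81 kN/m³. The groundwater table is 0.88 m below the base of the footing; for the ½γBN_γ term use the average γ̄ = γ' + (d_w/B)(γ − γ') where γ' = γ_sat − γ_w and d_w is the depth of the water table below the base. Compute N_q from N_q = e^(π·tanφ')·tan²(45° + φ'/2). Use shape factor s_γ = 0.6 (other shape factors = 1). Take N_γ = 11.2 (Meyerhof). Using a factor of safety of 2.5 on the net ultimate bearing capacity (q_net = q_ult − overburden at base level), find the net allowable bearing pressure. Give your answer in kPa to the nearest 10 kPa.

q_all(net) ≈ 180 kPa

N_q = e^(π·tan28°)·tan²(59°) = 14.72.
Effective surcharge at the founding depth q = γ·D_f = 17.8 × 1.52 = 27.056 kPa.
With d_w = 0.88 m < B, γ̄ = 9.19 + (0.88/2.01) × (17.8 − 9.19) = 12.96 kN/m³.
q_ult = q·N_q + 0.5·γ·B·N_γ·s_γ
     = 27.056 × 14.72 + 0.5 × 12.96 × 2.01 × 11.2 × 0.6
     = 398.26 + 87.524 = 485.78 kPa.
q_net = 485.78 − 27.056 = 458.73 kPa.
q_all(net) = 458.73 / 2.5 = 183.49 kPa.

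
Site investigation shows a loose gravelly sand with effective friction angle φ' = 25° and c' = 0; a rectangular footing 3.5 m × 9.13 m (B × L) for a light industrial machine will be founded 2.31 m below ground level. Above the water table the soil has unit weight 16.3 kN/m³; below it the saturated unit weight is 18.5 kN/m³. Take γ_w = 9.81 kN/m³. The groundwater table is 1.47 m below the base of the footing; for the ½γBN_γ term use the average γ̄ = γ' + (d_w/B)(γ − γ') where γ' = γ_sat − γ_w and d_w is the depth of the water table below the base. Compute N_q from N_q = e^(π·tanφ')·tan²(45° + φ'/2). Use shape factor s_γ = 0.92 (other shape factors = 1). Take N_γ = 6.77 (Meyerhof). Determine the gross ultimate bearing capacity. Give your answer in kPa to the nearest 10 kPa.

q_ult ≈ 530 kPa

tan25° = 0.4663, so N_q = e^(π×0.4663)·tan²(57.5°) = 4.327 × 2.464 = 10.66.
Effective surcharge at the founding depth q = γ·D_f = 16.3 × 2.31 = 37.653 kPa.
With d_w = 1.47 m < B, γ̄ = 8.69 + (1.47/3.5) × (16.3 − 8.69) = 11.886 kN/m³.
q_ult = q·N_q + 0.5·γ·B·N_γ·s_γ
     = 37.653 × 10.662 + 0.5 × 11.886 × 3.5 × 6.77 × 0.92
     = 401.46 + 129.56 = 531.02 kPa.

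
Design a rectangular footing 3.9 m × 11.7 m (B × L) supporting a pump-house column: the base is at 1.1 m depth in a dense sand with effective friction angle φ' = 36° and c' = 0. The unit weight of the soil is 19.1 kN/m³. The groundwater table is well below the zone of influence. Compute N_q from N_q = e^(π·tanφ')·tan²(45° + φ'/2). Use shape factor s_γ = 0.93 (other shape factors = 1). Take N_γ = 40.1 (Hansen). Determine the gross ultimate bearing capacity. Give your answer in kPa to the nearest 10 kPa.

tan36° = 0.7265, so N_q = e^(π×0.7265)·tan²(63°) = 9.801 × 3.852 = 37.75.
Overburden at base level: q = 19.1 × 1.1 = 21.01 kPa.
Surcharge term q·N_q = 21.01 × 37.752 = 793.18 kPa; self-weight term 0.5·γ·B·N_γ·s_γ = 0.5 × 19.1 × 3.9 × 40.1 × 0.93 = 1389 kPa.
q_ult = 793.18 + 1389 = 2182.2 kPa.

q_ult ≈ 2180 kPa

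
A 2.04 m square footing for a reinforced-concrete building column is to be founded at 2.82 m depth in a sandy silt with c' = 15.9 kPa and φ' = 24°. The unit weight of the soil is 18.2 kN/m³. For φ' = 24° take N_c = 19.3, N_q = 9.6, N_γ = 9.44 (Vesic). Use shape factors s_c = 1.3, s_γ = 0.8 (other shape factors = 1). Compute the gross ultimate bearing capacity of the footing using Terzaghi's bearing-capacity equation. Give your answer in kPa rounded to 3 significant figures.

q_ult ≈ 1030 kPa

Overburden at base level: q = 18.2 × 2.82 = 51.324 kPa.
Cohesion term c·N_c·s_c = 15.9 × 19.3 × 1.3 = 398.93 kPa; surcharge term q·N_q = 51.324 × 9.6 = 492.71 kPa; self-weight term 0.5·γ·B·N_γ·s_γ = 0.5 × 18.2 × 2.04 × 9.44 × 0.8 = 140.2 kPa.
q_ult = 398.93 + 492.71 + 140.2 = 1031.8 kPa.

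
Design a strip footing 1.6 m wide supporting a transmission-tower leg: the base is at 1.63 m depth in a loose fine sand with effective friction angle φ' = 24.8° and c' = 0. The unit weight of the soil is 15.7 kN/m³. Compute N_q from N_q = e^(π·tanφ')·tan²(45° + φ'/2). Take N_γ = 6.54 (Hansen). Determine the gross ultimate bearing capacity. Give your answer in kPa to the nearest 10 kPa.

q_ult ≈ 350 kPa

tan24.8° = 0.4621, so N_q = e^(π×0.4621)·tan²(57.4°) = 4.27 × 2.445 = 10.44.
Effective surcharge at the founding depth q = γ·D_f = 15.7 × 1.63 = 25.591 kPa.
q_ult = q·N_q + 0.5·γ·B·N_γ
     = 25.591 × 10.44 + 0.5 × 15.7 × 1.6 × 6.54
     = 267.18 + 82.142 = 349.32 kPa.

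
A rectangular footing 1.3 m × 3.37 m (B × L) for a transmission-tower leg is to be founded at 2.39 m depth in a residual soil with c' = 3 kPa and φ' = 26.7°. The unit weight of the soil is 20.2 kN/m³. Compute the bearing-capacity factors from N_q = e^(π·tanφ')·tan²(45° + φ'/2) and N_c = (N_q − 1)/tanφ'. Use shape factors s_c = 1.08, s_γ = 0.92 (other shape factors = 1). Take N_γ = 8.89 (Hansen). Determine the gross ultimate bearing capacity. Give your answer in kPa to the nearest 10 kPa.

q_ult ≈ 800 kPa

tan26.7° = 0.5029, so N_q = e^(π×0.5029)·tan²(58.35°) = 4.855 × 2.632 = 12.78.
N_c = (12.78 − 1)/tan26.7° = 23.42.
q = γ·D_f = 20.2 × 2.39 = 48.278 kPa.
c·N_c·s_c = 3 × 23.419 × 1.08 = 75.876 kPa
q·N_q = 48.278 × 12.778 = 616.91 kPa
0.5·γ·B·N_γ·s_γ = 0.5 × 20.2 × 1.3 × 8.89 × 0.92 = 107.39 kPa
q_ult = 75.876 + 616.91 + 107.39 = 800.18 kPa.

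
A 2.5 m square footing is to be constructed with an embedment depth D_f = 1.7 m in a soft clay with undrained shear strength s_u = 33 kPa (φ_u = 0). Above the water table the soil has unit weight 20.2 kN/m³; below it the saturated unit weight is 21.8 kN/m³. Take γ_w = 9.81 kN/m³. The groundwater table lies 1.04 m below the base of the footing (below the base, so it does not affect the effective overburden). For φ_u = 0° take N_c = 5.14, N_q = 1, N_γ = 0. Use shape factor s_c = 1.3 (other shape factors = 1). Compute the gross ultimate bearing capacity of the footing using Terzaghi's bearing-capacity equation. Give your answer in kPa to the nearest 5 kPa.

q = γ·D_f = 20.2 × 1.7 = 34.34 kPa.
c·N_c·s_c = 33 × 5.14 × 1.3 = 220.51 kPa
q·N_q = 34.34 × 1 = 34.34 kPa
q_ult = 220.51 + 34.34 = 254.85 kPa.

q_ult ≈ 255 kPa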